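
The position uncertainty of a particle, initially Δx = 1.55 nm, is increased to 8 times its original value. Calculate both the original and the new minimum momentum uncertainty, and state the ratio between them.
Original Δp_min = 3.402 × 10^-26 kg·m/s; new Δp'_min = 4.252 × 10^-27 kg·m/s; ratio Δp'_min/Δp_min = 1/8.

From the uncertainty principle ΔxΔp ≥ ℏ/2, the minimum momentum uncertainty is Δp_min = ℏ/(2Δx).

Original (Δx = 1.55 nm = 1.550e-09 m):
Δp_min = (1.055e-34 J·s)/(2 × 1.550e-09 m) = 3.402e-26 kg·m/s

When Δx → 8Δx:
Δp'_min = ℏ/(2 × 8Δx) = (1/8) × ℏ/(2Δx) = (1/8) × Δp_min
Δp'_min = 1/8 × 3.402e-26 kg·m/s = 4.252e-27 kg·m/s

Since Δp_min ∝ 1/Δx, when Δx is increased to 8 times its original value, Δp_min decreases to 1/8 of its original value.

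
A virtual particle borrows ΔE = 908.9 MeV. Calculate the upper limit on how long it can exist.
3.621 × 10^-25 s

Using the energy-time uncertainty principle:
ΔEΔt ≥ ℏ/2

For a virtual particle borrowing energy ΔE, the maximum lifetime is:
Δt_max = ℏ/(2ΔE)

Converting energy:
ΔE = 908.9 MeV = 1.456e-10 J

Δt_max = (1.055e-34 J·s) / (2 × 1.456e-10 J)
Δt_max = 3.621e-25 s = 3.621 × 10^-25 s

Virtual particles with higher borrowed energy exist for shorter times.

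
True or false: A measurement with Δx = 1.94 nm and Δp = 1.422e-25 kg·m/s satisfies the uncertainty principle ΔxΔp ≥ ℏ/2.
Yes, it satisfies the uncertainty principle.

Calculate the product ΔxΔp:
ΔxΔp = (1.940e-09 m) × (1.422e-25 kg·m/s)
ΔxΔp = 2.759e-34 J·s

Compare to the minimum allowed value ℏ/2:
ℏ/2 = 5.273e-35 J·s

Since ΔxΔp = 2.759e-34 J·s ≥ 5.273e-35 J·s = ℏ/2,
the measurement satisfies the uncertainty principle.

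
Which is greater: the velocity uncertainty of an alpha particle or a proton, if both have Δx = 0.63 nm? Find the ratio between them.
The proton has the larger minimum velocity uncertainty, by a ratio of 4.0.

For both particles, Δp_min = ℏ/(2Δx) = 8.370e-26 kg·m/s (same for both).

The velocity uncertainty is Δv = Δp/m:
- alpha particle: Δv = 8.370e-26 / 6.645e-27 = 1.260e+01 m/s = 12.596 m/s
- proton: Δv = 8.370e-26 / 1.673e-27 = 5.004e+01 m/s = 50.039 m/s

Ratio: 5.004e+01 / 1.260e+01 = 4.0

The lighter particle has larger velocity uncertainty because Δv ∝ 1/m.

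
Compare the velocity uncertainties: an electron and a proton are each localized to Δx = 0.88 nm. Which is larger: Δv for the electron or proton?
The electron has the larger minimum velocity uncertainty, by a ratio of 1836.2.

For both particles, Δp_min = ℏ/(2Δx) = 5.992e-26 kg·m/s (same for both).

The velocity uncertainty is Δv = Δp/m:
- electron: Δv = 5.992e-26 / 9.109e-31 = 6.578e+04 m/s = 65.777 km/s
- proton: Δv = 5.992e-26 / 1.673e-27 = 3.582e+01 m/s = 35.823 m/s

Ratio: 6.578e+04 / 3.582e+01 = 1836.2

The lighter particle has larger velocity uncertainty because Δv ∝ 1/m.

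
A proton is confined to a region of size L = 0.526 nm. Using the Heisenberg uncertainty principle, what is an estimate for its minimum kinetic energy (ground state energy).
18.749 μeV

Using the uncertainty principle to estimate ground state energy:

1. The position uncertainty is approximately the confinement size:
   Δx ≈ L = 5.260e-10 m

2. From ΔxΔp ≥ ℏ/2, the minimum momentum uncertainty is:
   Δp ≈ ℏ/(2L) = 1.002e-25 kg·m/s

3. The kinetic energy is approximately:
   KE ≈ (Δp)²/(2m) = (1.002e-25)²/(2 × 1.673e-27 kg)
   KE ≈ 3.004e-24 J = 18.749 μeV

This is an order-of-magnitude estimate of the ground state energy.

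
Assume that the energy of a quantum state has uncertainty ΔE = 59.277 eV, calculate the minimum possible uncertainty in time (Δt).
5.552 as

Using the energy-time uncertainty principle:
ΔEΔt ≥ ℏ/2

The minimum uncertainty in time is:
Δt_min = ℏ/(2ΔE)
Δt_min = (1.055e-34 J·s) / (2 × 9.497e-18 J)
Δt_min = 5.552e-18 s = 5.552 as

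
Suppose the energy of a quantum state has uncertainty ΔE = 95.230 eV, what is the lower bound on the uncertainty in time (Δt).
3.456 as

Using the energy-time uncertainty principle:
ΔEΔt ≥ ℏ/2

The minimum uncertainty in time is:
Δt_min = ℏ/(2ΔE)
Δt_min = (1.055e-34 J·s) / (2 × 1.526e-17 J)
Δt_min = 3.456e-18 s = 3.456 as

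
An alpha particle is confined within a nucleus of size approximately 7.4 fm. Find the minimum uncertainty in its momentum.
7.125 × 10^-21 kg·m/s

Using the Heisenberg uncertainty principle:
ΔxΔp ≥ ℏ/2

With Δx ≈ L = 7.400e-15 m (the confinement size):
Δp_min = ℏ/(2Δx)
Δp_min = (1.055e-34 J·s) / (2 × 7.400e-15 m)
Δp_min = 7.125e-21 kg·m/s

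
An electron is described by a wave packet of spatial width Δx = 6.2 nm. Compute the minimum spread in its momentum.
8.505 × 10^-27 kg·m/s

For a wave packet, the spatial width Δx and momentum spread Δp are related by the uncertainty principle:
ΔxΔp ≥ ℏ/2

The minimum momentum spread is:
Δp_min = ℏ/(2Δx)
Δp_min = (1.055e-34 J·s) / (2 × 6.200e-09 m)
Δp_min = 8.505e-27 kg·m/s

A wave packet cannot have both a well-defined position and well-defined momentum.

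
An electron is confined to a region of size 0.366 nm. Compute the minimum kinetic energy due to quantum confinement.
71.105 meV

Using the uncertainty principle:

1. Position uncertainty: Δx ≈ 3.660e-10 m
2. Minimum momentum uncertainty: Δp = ℏ/(2Δx) = 1.441e-25 kg·m/s
3. Minimum kinetic energy:
   KE = (Δp)²/(2m) = (1.441e-25)²/(2 × 9.109e-31 kg)
   KE = 1.139e-20 J = 71.105 meV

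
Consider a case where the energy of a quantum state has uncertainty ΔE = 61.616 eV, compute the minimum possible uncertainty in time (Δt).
5.341 as

Using the energy-time uncertainty principle:
ΔEΔt ≥ ℏ/2

The minimum uncertainty in time is:
Δt_min = ℏ/(2ΔE)
Δt_min = (1.055e-34 J·s) / (2 × 9.872e-18 J)
Δt_min = 5.341e-18 s = 5.341 as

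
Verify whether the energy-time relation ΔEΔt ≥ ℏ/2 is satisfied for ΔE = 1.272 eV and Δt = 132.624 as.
No, it violates the uncertainty relation.

Calculate the product ΔEΔt:
ΔE = 1.272 eV = 2.038e-19 J
ΔEΔt = (2.038e-19 J) × (1.326e-16 s)
ΔEΔt = 2.703e-35 J·s

Compare to the minimum allowed value ℏ/2:
ℏ/2 = 5.273e-35 J·s

Since ΔEΔt = 2.703e-35 J·s < 5.273e-35 J·s = ℏ/2,
this violates the uncertainty relation.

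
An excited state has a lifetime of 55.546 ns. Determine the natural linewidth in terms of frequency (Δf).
1.433 MHz

Using the energy-time uncertainty principle and E = hf:
ΔEΔt ≥ ℏ/2
hΔf·Δt ≥ ℏ/2

The minimum frequency uncertainty is:
Δf = ℏ/(2hτ) = 1/(4πτ)
Δf = 1/(4π × 5.555e-08 s)
Δf = 1.433e+06 Hz = 1.433 MHz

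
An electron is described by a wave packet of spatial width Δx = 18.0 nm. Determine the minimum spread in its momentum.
2.929 × 10^-27 kg·m/s

For a wave packet, the spatial width Δx and momentum spread Δp are related by the uncertainty principle:
ΔxΔp ≥ ℏ/2

The minimum momentum spread is:
Δp_min = ℏ/(2Δx)
Δp_min = (1.055e-34 J·s) / (2 × 1.800e-08 m)
Δp_min = 2.929e-27 kg·m/s

A wave packet cannot have both a well-defined position and well-defined momentum.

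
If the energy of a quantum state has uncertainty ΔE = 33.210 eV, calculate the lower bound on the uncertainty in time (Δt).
9.910 as

Using the energy-time uncertainty principle:
ΔEΔt ≥ ℏ/2

The minimum uncertainty in time is:
Δt_min = ℏ/(2ΔE)
Δt_min = (1.055e-34 J·s) / (2 × 5.321e-18 J)
Δt_min = 9.910e-18 s = 9.910 as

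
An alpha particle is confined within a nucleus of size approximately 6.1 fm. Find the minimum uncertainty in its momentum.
8.644 × 10^-21 kg·m/s

Using the Heisenberg uncertainty principle:
ΔxΔp ≥ ℏ/2

With Δx ≈ L = 6.100e-15 m (the confinement size):
Δp_min = ℏ/(2Δx)
Δp_min = (1.055e-34 J·s) / (2 × 6.100e-15 m)
Δp_min = 8.644e-21 kg·m/s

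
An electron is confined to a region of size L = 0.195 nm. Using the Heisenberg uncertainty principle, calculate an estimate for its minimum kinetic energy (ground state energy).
250.492 meV

Using the uncertainty principle to estimate ground state energy:

1. The position uncertainty is approximately the confinement size:
   Δx ≈ L = 1.950e-10 m

2. From ΔxΔp ≥ ℏ/2, the minimum momentum uncertainty is:
   Δp ≈ ℏ/(2L) = 2.704e-25 kg·m/s

3. The kinetic energy is approximately:
   KE ≈ (Δp)²/(2m) = (2.704e-25)²/(2 × 9.109e-31 kg)
   KE ≈ 4.013e-20 J = 250.492 meV

This is an order-of-magnitude estimate of the ground state energy.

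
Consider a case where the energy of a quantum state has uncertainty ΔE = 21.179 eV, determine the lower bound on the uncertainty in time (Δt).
15.539 as

Using the energy-time uncertainty principle:
ΔEΔt ≥ ℏ/2

The minimum uncertainty in time is:
Δt_min = ℏ/(2ΔE)
Δt_min = (1.055e-34 J·s) / (2 × 3.393e-18 J)
Δt_min = 1.554e-17 s = 15.539 as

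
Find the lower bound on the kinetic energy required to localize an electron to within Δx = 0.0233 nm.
17.545 eV

Localizing a particle requires giving it sufficient momentum uncertainty:

1. From uncertainty principle: Δp ≥ ℏ/(2Δx)
   Δp_min = (1.055e-34 J·s) / (2 × 2.330e-11 m)
   Δp_min = 2.263e-24 kg·m/s

2. This momentum uncertainty corresponds to kinetic energy:
   KE ≈ (Δp)²/(2m) = (2.263e-24)²/(2 × 9.109e-31 kg)
   KE = 2.811e-18 J = 17.545 eV

Tighter localization requires more energy.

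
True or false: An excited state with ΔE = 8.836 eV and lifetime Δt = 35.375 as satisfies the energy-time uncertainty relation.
No, it violates the uncertainty relation.

Calculate the product ΔEΔt:
ΔE = 8.836 eV = 1.416e-18 J
ΔEΔt = (1.416e-18 J) × (3.538e-17 s)
ΔEΔt = 5.008e-35 J·s

Compare to the minimum allowed value ℏ/2:
ℏ/2 = 5.273e-35 J·s

Since ΔEΔt = 5.008e-35 J·s < 5.273e-35 J·s = ℏ/2,
this violates the uncertainty relation.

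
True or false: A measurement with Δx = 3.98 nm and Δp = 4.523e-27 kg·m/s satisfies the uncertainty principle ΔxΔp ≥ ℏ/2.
No, it violates the uncertainty principle (impossible measurement).

Calculate the product ΔxΔp:
ΔxΔp = (3.980e-09 m) × (4.523e-27 kg·m/s)
ΔxΔp = 1.800e-35 J·s

Compare to the minimum allowed value ℏ/2:
ℏ/2 = 5.273e-35 J·s

Since ΔxΔp = 1.800e-35 J·s < 5.273e-35 J·s = ℏ/2,
the measurement violates the uncertainty principle.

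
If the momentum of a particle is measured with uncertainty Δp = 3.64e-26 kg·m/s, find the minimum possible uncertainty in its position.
1.449 nm

Using the Heisenberg uncertainty principle:
ΔxΔp ≥ ℏ/2

The minimum uncertainty in position is:
Δx_min = ℏ/(2Δp)
Δx_min = (1.055e-34 J·s) / (2 × 3.640e-26 kg·m/s)
Δx_min = 1.449e-09 m = 1.449 nm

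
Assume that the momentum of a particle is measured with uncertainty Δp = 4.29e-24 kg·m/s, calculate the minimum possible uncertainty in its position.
12.291 pm

Using the Heisenberg uncertainty principle:
ΔxΔp ≥ ℏ/2

The minimum uncertainty in position is:
Δx_min = ℏ/(2Δp)
Δx_min = (1.055e-34 J·s) / (2 × 4.290e-24 kg·m/s)
Δx_min = 1.229e-11 m = 12.291 pm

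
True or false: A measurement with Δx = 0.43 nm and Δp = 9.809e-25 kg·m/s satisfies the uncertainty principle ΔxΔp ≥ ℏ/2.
Yes, it satisfies the uncertainty principle.

Calculate the product ΔxΔp:
ΔxΔp = (4.300e-10 m) × (9.809e-25 kg·m/s)
ΔxΔp = 4.218e-34 J·s

Compare to the minimum allowed value ℏ/2:
ℏ/2 = 5.273e-35 J·s

Since ΔxΔp = 4.218e-34 J·s ≥ 5.273e-35 J·s = ℏ/2,
the measurement satisfies the uncertainty principle.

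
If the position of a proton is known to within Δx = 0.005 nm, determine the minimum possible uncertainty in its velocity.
6.305 km/s

Using the Heisenberg uncertainty principle and Δp = mΔv:
ΔxΔp ≥ ℏ/2
Δx(mΔv) ≥ ℏ/2

The minimum uncertainty in velocity is:
Δv_min = ℏ/(2mΔx)
Δv_min = (1.055e-34 J·s) / (2 × 1.673e-27 kg × 5.000e-12 m)
Δv_min = 6.305e+03 m/s = 6.305 km/s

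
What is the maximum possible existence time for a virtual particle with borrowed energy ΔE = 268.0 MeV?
1.228 ys

Using the energy-time uncertainty principle:
ΔEΔt ≥ ℏ/2

For a virtual particle borrowing energy ΔE, the maximum lifetime is:
Δt_max = ℏ/(2ΔE)

Converting energy:
ΔE = 268.0 MeV = 4.294e-11 J

Δt_max = (1.055e-34 J·s) / (2 × 4.294e-11 J)
Δt_max = 1.228e-24 s = 1.228 ys

Virtual particles with higher borrowed energy exist for shorter times.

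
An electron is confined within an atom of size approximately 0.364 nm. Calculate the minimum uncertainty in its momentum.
1.449 × 10^-25 kg·m/s

Using the Heisenberg uncertainty principle:
ΔxΔp ≥ ℏ/2

With Δx ≈ L = 3.640e-10 m (the confinement size):
Δp_min = ℏ/(2Δx)
Δp_min = (1.055e-34 J·s) / (2 × 3.640e-10 m)
Δp_min = 1.449e-25 kg·m/s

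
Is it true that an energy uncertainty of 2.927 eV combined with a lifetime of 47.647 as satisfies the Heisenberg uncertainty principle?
No, it violates the uncertainty relation.

Calculate the product ΔEΔt:
ΔE = 2.927 eV = 4.690e-19 J
ΔEΔt = (4.690e-19 J) × (4.765e-17 s)
ΔEΔt = 2.234e-35 J·s

Compare to the minimum allowed value ℏ/2:
ℏ/2 = 5.273e-35 J·s

Since ΔEΔt = 2.234e-35 J·s < 5.273e-35 J·s = ℏ/2,
this violates the uncertainty relation.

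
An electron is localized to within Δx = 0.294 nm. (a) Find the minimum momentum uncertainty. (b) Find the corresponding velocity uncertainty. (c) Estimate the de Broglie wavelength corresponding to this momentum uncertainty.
(a) Δp_min = 1.793 × 10^-25 kg·m/s
(b) Δv_min = 196.884 km/s
(c) λ_dB = 3.695 nm

Step-by-step:

(a) From the uncertainty principle:
Δp_min = ℏ/(2Δx) = (1.055e-34 J·s)/(2 × 2.940e-10 m) = 1.793e-25 kg·m/s

(b) The velocity uncertainty:
Δv = Δp/m = (1.793e-25 kg·m/s)/(9.109e-31 kg) = 1.969e+05 m/s = 196.884 km/s

(c) The de Broglie wavelength for this momentum:
λ = h/p = (6.626e-34 J·s)/(1.793e-25 kg·m/s) = 3.695e-09 m = 3.695 nm

Note: The de Broglie wavelength is comparable to the localization size, as expected from wave-particle duality.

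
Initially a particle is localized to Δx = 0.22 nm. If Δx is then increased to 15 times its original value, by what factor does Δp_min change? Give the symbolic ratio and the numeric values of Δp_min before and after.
Original Δp_min = 2.397 × 10^-25 kg·m/s; new Δp'_min = 1.598 × 10^-26 kg·m/s; ratio Δp'_min/Δp_min = 1/15.

From the uncertainty principle ΔxΔp ≥ ℏ/2, the minimum momentum uncertainty is Δp_min = ℏ/(2Δx).

Original (Δx = 0.22 nm = 2.200e-10 m):
Δp_min = (1.055e-34 J·s)/(2 × 2.200e-10 m) = 2.397e-25 kg·m/s

When Δx → 15Δx:
Δp'_min = ℏ/(2 × 15Δx) = (1/15) × ℏ/(2Δx) = (1/15) × Δp_min
Δp'_min = 1/15 × 2.397e-25 kg·m/s = 1.598e-26 kg·m/s

Since Δp_min ∝ 1/Δx, when Δx is increased to 15 times its original value, Δp_min decreases to 1/15 of its original value.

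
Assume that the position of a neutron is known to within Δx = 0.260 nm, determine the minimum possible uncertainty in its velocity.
121.081 m/s

Using the Heisenberg uncertainty principle and Δp = mΔv:
ΔxΔp ≥ ℏ/2
Δx(mΔv) ≥ ℏ/2

The minimum uncertainty in velocity is:
Δv_min = ℏ/(2mΔx)
Δv_min = (1.055e-34 J·s) / (2 × 1.675e-27 kg × 2.600e-10 m)
Δv_min = 1.211e+02 m/s = 121.081 m/s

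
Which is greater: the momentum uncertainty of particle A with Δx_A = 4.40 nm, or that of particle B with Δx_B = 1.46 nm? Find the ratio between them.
Particle B has the larger minimum momentum uncertainty, by a factor of 3.01.

For each particle, the minimum momentum uncertainty is Δp_min = ℏ/(2Δx):

Particle A: Δp_A = ℏ/(2×4.400e-09 m) = 1.198e-26 kg·m/s
Particle B: Δp_B = ℏ/(2×1.460e-09 m) = 3.612e-26 kg·m/s

Ratio: Δp_B/Δp_A = 3.01

Since Δp_min ∝ 1/Δx, the particle with smaller position uncertainty (B) has larger momentum uncertainty.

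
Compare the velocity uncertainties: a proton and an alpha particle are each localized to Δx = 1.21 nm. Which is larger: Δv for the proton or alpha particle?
The proton has the larger minimum velocity uncertainty, by a ratio of 4.0.

For both particles, Δp_min = ℏ/(2Δx) = 4.358e-26 kg·m/s (same for both).

The velocity uncertainty is Δv = Δp/m:
- proton: Δv = 4.358e-26 / 1.673e-27 = 2.605e+01 m/s = 26.053 m/s
- alpha particle: Δv = 4.358e-26 / 6.645e-27 = 6.558e+00 m/s = 6.558 m/s

Ratio: 2.605e+01 / 6.558e+00 = 4.0

The lighter particle has larger velocity uncertainty because Δv ∝ 1/m.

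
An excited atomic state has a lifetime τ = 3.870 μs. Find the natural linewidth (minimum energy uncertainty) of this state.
85.040 peV

Using the energy-time uncertainty principle:
ΔEΔt ≥ ℏ/2

The lifetime τ represents the time uncertainty Δt.
The natural linewidth (minimum energy uncertainty) is:

ΔE = ℏ/(2τ)
ΔE = (1.055e-34 J·s) / (2 × 3.870e-06 s)
ΔE = 1.362e-29 J = 85.040 peV

This natural linewidth limits the precision of spectroscopic measurements.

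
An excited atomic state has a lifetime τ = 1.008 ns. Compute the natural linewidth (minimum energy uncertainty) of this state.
326.494 neV

Using the energy-time uncertainty principle:
ΔEΔt ≥ ℏ/2

The lifetime τ represents the time uncertainty Δt.
The natural linewidth (minimum energy uncertainty) is:

ΔE = ℏ/(2τ)
ΔE = (1.055e-34 J·s) / (2 × 1.008e-09 s)
ΔE = 5.231e-26 J = 326.494 neV

This natural linewidth limits the precision of spectroscopic measurements.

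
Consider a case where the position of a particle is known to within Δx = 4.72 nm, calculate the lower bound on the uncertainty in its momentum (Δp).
1.117 × 10^-26 kg·m/s

Using the Heisenberg uncertainty principle:
ΔxΔp ≥ ℏ/2

The minimum uncertainty in momentum is:
Δp_min = ℏ/(2Δx)
Δp_min = (1.055e-34 J·s) / (2 × 4.720e-09 m)
Δp_min = 1.117e-26 kg·m/s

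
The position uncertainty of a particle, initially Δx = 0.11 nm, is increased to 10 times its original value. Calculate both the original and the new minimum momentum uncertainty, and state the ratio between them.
Original Δp_min = 4.794 × 10^-25 kg·m/s; new Δp'_min = 4.794 × 10^-26 kg·m/s; ratio Δp'_min/Δp_min = 1/10.

From the uncertainty principle ΔxΔp ≥ ℏ/2, the minimum momentum uncertainty is Δp_min = ℏ/(2Δx).

Original (Δx = 0.11 nm = 1.100e-10 m):
Δp_min = (1.055e-34 J·s)/(2 × 1.100e-10 m) = 4.794e-25 kg·m/s

When Δx → 10Δx:
Δp'_min = ℏ/(2 × 10Δx) = (1/10) × ℏ/(2Δx) = (1/10) × Δp_min
Δp'_min = 1/10 × 4.794e-25 kg·m/s = 4.794e-26 kg·m/s

Since Δp_min ∝ 1/Δx, when Δx is increased to 10 times its original value, Δp_min decreases to 1/10 of its original value.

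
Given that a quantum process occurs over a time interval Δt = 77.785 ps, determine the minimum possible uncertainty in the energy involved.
4.231 μeV

Using the energy-time uncertainty principle:
ΔEΔt ≥ ℏ/2

The minimum uncertainty in energy is:
ΔE_min = ℏ/(2Δt)
ΔE_min = (1.055e-34 J·s) / (2 × 7.778e-11 s)
ΔE_min = 6.779e-25 J = 4.231 μeV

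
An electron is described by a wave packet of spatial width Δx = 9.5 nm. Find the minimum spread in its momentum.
5.550 × 10^-27 kg·m/s

For a wave packet, the spatial width Δx and momentum spread Δp are related by the uncertainty principle:
ΔxΔp ≥ ℏ/2

The minimum momentum spread is:
Δp_min = ℏ/(2Δx)
Δp_min = (1.055e-34 J·s) / (2 × 9.500e-09 m)
Δp_min = 5.550e-27 kg·m/s

A wave packet cannot have both a well-defined position and well-defined momentum.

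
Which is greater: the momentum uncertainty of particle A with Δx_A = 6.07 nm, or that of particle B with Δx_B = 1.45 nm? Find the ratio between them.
Particle B has the larger minimum momentum uncertainty, by a factor of 4.19.

For each particle, the minimum momentum uncertainty is Δp_min = ℏ/(2Δx):

Particle A: Δp_A = ℏ/(2×6.070e-09 m) = 8.687e-27 kg·m/s
Particle B: Δp_B = ℏ/(2×1.450e-09 m) = 3.636e-26 kg·m/s

Ratio: Δp_B/Δp_A = 4.19

Since Δp_min ∝ 1/Δx, the particle with smaller position uncertainty (B) has larger momentum uncertainty.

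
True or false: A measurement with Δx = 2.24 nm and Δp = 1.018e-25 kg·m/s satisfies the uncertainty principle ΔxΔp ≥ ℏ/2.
Yes, it satisfies the uncertainty principle.

Calculate the product ΔxΔp:
ΔxΔp = (2.240e-09 m) × (1.018e-25 kg·m/s)
ΔxΔp = 2.280e-34 J·s

Compare to the minimum allowed value ℏ/2:
ℏ/2 = 5.273e-35 J·s

Since ΔxΔp = 2.280e-34 J·s ≥ 5.273e-35 J·s = ℏ/2,
the measurement satisfies the uncertainty principle.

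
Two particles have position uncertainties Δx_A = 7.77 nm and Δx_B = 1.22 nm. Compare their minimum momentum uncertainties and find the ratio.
Particle B has the larger minimum momentum uncertainty, by a factor of 6.37.

For each particle, the minimum momentum uncertainty is Δp_min = ℏ/(2Δx):

Particle A: Δp_A = ℏ/(2×7.770e-09 m) = 6.786e-27 kg·m/s
Particle B: Δp_B = ℏ/(2×1.220e-09 m) = 4.322e-26 kg·m/s

Ratio: Δp_B/Δp_A = 6.37

Since Δp_min ∝ 1/Δx, the particle with smaller position uncertainty (B) has larger momentum uncertainty.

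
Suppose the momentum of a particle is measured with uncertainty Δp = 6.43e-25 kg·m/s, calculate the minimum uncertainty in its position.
82.004 pm

Using the Heisenberg uncertainty principle:
ΔxΔp ≥ ℏ/2

The minimum uncertainty in position is:
Δx_min = ℏ/(2Δp)
Δx_min = (1.055e-34 J·s) / (2 × 6.430e-25 kg·m/s)
Δx_min = 8.200e-11 m = 82.004 pm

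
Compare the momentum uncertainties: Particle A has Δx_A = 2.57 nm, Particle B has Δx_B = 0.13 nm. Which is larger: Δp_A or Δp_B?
Particle B has the larger minimum momentum uncertainty, by a factor of 19.77.

For each particle, the minimum momentum uncertainty is Δp_min = ℏ/(2Δx):

Particle A: Δp_A = ℏ/(2×2.570e-09 m) = 2.052e-26 kg·m/s
Particle B: Δp_B = ℏ/(2×1.300e-10 m) = 4.056e-25 kg·m/s

Ratio: Δp_B/Δp_A = 19.77

Since Δp_min ∝ 1/Δx, the particle with smaller position uncertainty (B) has larger momentum uncertainty.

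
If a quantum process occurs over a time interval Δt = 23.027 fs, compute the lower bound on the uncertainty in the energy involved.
14.292 meV

Using the energy-time uncertainty principle:
ΔEΔt ≥ ℏ/2

The minimum uncertainty in energy is:
ΔE_min = ℏ/(2Δt)
ΔE_min = (1.055e-34 J·s) / (2 × 2.303e-14 s)
ΔE_min = 2.290e-21 J = 14.292 meV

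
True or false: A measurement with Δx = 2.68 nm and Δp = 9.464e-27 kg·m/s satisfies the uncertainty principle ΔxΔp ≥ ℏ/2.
No, it violates the uncertainty principle (impossible measurement).

Calculate the product ΔxΔp:
ΔxΔp = (2.680e-09 m) × (9.464e-27 kg·m/s)
ΔxΔp = 2.536e-35 J·s

Compare to the minimum allowed value ℏ/2:
ℏ/2 = 5.273e-35 J·s

Since ΔxΔp = 2.536e-35 J·s < 5.273e-35 J·s = ℏ/2,
the measurement violates the uncertainty principle.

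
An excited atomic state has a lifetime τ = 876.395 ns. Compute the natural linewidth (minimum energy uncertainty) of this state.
375.522 peV

Using the energy-time uncertainty principle:
ΔEΔt ≥ ℏ/2

The lifetime τ represents the time uncertainty Δt.
The natural linewidth (minimum energy uncertainty) is:

ΔE = ℏ/(2τ)
ΔE = (1.055e-34 J·s) / (2 × 8.764e-07 s)
ΔE = 6.017e-29 J = 375.522 peV

This natural linewidth limits the precision of spectroscopic measurements.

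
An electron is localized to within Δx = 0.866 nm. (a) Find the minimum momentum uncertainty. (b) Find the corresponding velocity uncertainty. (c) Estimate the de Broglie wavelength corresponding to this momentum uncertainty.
(a) Δp_min = 6.089 × 10^-26 kg·m/s
(b) Δv_min = 66.840 km/s
(c) λ_dB = 10.882 nm

Step-by-step:

(a) From the uncertainty principle:
Δp_min = ℏ/(2Δx) = (1.055e-34 J·s)/(2 × 8.660e-10 m) = 6.089e-26 kg·m/s

(b) The velocity uncertainty:
Δv = Δp/m = (6.089e-26 kg·m/s)/(9.109e-31 kg) = 6.684e+04 m/s = 66.840 km/s

(c) The de Broglie wavelength for this momentum:
λ = h/p = (6.626e-34 J·s)/(6.089e-26 kg·m/s) = 1.088e-08 m = 10.882 nm

Note: The de Broglie wavelength is comparable to the localization size, as expected from wave-particle duality.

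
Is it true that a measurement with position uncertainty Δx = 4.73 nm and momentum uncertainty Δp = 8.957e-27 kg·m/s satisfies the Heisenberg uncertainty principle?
No, it violates the uncertainty principle (impossible measurement).

Calculate the product ΔxΔp:
ΔxΔp = (4.730e-09 m) × (8.957e-27 kg·m/s)
ΔxΔp = 4.237e-35 J·s

Compare to the minimum allowed value ℏ/2:
ℏ/2 = 5.273e-35 J·s

Since ΔxΔp = 4.237e-35 J·s < 5.273e-35 J·s = ℏ/2,
the measurement violates the uncertainty principle.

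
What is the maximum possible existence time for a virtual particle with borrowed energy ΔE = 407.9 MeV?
8.068 × 10^-25 s

Using the energy-time uncertainty principle:
ΔEΔt ≥ ℏ/2

For a virtual particle borrowing energy ΔE, the maximum lifetime is:
Δt_max = ℏ/(2ΔE)

Converting energy:
ΔE = 407.9 MeV = 6.535e-11 J

Δt_max = (1.055e-34 J·s) / (2 × 6.535e-11 J)
Δt_max = 8.068e-25 s = 8.068 × 10^-25 s

Virtual particles with higher borrowed energy exist for shorter times.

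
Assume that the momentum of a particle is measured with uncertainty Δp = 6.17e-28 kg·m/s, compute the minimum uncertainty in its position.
85.460 nm

Using the Heisenberg uncertainty principle:
ΔxΔp ≥ ℏ/2

The minimum uncertainty in position is:
Δx_min = ℏ/(2Δp)
Δx_min = (1.055e-34 J·s) / (2 × 6.170e-28 kg·m/s)
Δx_min = 8.546e-08 m = 85.460 nm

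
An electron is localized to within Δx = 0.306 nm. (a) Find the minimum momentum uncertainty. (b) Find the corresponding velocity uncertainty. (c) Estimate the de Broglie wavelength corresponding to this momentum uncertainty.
(a) Δp_min = 1.723 × 10^-25 kg·m/s
(b) Δv_min = 189.163 km/s
(c) λ_dB = 3.845 nm

Step-by-step:

(a) From the uncertainty principle:
Δp_min = ℏ/(2Δx) = (1.055e-34 J·s)/(2 × 3.060e-10 m) = 1.723e-25 kg·m/s

(b) The velocity uncertainty:
Δv = Δp/m = (1.723e-25 kg·m/s)/(9.109e-31 kg) = 1.892e+05 m/s = 189.163 km/s

(c) The de Broglie wavelength for this momentum:
λ = h/p = (6.626e-34 J·s)/(1.723e-25 kg·m/s) = 3.845e-09 m = 3.845 nm

Note: The de Broglie wavelength is comparable to the localization size, as expected from wave-particle duality.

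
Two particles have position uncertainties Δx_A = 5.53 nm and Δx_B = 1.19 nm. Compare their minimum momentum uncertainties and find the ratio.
Particle B has the larger minimum momentum uncertainty, by a factor of 4.65.

For each particle, the minimum momentum uncertainty is Δp_min = ℏ/(2Δx):

Particle A: Δp_A = ℏ/(2×5.530e-09 m) = 9.535e-27 kg·m/s
Particle B: Δp_B = ℏ/(2×1.190e-09 m) = 4.431e-26 kg·m/s

Ratio: Δp_B/Δp_A = 4.65

Since Δp_min ∝ 1/Δx, the particle with smaller position uncertainty (B) has larger momentum uncertainty.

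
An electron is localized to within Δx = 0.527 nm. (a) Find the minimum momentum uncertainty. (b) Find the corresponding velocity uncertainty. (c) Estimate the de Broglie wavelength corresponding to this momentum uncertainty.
(a) Δp_min = 1.001 × 10^-25 kg·m/s
(b) Δv_min = 109.836 km/s
(c) λ_dB = 6.622 nm

Step-by-step:

(a) From the uncertainty principle:
Δp_min = ℏ/(2Δx) = (1.055e-34 J·s)/(2 × 5.270e-10 m) = 1.001e-25 kg·m/s

(b) The velocity uncertainty:
Δv = Δp/m = (1.001e-25 kg·m/s)/(9.109e-31 kg) = 1.098e+05 m/s = 109.836 km/s

(c) The de Broglie wavelength for this momentum:
λ = h/p = (6.626e-34 J·s)/(1.001e-25 kg·m/s) = 6.622e-09 m = 6.622 nm

Note: The de Broglie wavelength is comparable to the localization size, as expected from wave-particle duality.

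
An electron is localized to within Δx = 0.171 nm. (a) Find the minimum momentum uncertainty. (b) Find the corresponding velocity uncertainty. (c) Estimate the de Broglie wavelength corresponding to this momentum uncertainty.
(a) Δp_min = 3.084 × 10^-25 kg·m/s
(b) Δv_min = 338.502 km/s
(c) λ_dB = 2.149 nm

Step-by-step:

(a) From the uncertainty principle:
Δp_min = ℏ/(2Δx) = (1.055e-34 J·s)/(2 × 1.710e-10 m) = 3.084e-25 kg·m/s

(b) The velocity uncertainty:
Δv = Δp/m = (3.084e-25 kg·m/s)/(9.109e-31 kg) = 3.385e+05 m/s = 338.502 km/s

(c) The de Broglie wavelength for this momentum:
λ = h/p = (6.626e-34 J·s)/(3.084e-25 kg·m/s) = 2.149e-09 m = 2.149 nm

Note: The de Broglie wavelength is comparable to the localization size, as expected from wave-particle duality.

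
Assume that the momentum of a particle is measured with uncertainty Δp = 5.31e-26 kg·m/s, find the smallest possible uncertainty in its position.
993.005 pm

Using the Heisenberg uncertainty principle:
ΔxΔp ≥ ℏ/2

The minimum uncertainty in position is:
Δx_min = ℏ/(2Δp)
Δx_min = (1.055e-34 J·s) / (2 × 5.310e-26 kg·m/s)
Δx_min = 9.930e-10 m = 993.005 pm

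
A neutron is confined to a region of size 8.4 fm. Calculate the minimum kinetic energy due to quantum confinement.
73.417 keV

Using the uncertainty principle:

1. Position uncertainty: Δx ≈ 8.400e-15 m
2. Minimum momentum uncertainty: Δp = ℏ/(2Δx) = 6.277e-21 kg·m/s
3. Minimum kinetic energy:
   KE = (Δp)²/(2m) = (6.277e-21)²/(2 × 1.675e-27 kg)
   KE = 1.176e-14 J = 73.417 keV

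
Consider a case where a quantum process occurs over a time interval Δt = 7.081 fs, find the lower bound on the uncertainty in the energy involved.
46.477 meV

Using the energy-time uncertainty principle:
ΔEΔt ≥ ℏ/2

The minimum uncertainty in energy is:
ΔE_min = ℏ/(2Δt)
ΔE_min = (1.055e-34 J·s) / (2 × 7.081e-15 s)
ΔE_min = 7.446e-21 J = 46.477 meV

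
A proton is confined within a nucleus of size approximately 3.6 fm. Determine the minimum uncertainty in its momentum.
1.465 × 10^-20 kg·m/s

Using the Heisenberg uncertainty principle:
ΔxΔp ≥ ℏ/2

With Δx ≈ L = 3.600e-15 m (the confinement size):
Δp_min = ℏ/(2Δx)
Δp_min = (1.055e-34 J·s) / (2 × 3.600e-15 m)
Δp_min = 1.465e-20 kg·m/s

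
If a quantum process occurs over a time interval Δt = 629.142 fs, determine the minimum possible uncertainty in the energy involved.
523.103 μeV

Using the energy-time uncertainty principle:
ΔEΔt ≥ ℏ/2

The minimum uncertainty in energy is:
ΔE_min = ℏ/(2Δt)
ΔE_min = (1.055e-34 J·s) / (2 × 6.291e-13 s)
ΔE_min = 8.381e-23 J = 523.103 μeV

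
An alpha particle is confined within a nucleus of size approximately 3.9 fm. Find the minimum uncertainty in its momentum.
1.352 × 10^-20 kg·m/s

Using the Heisenberg uncertainty principle:
ΔxΔp ≥ ℏ/2

With Δx ≈ L = 3.900e-15 m (the confinement size):
Δp_min = ℏ/(2Δx)
Δp_min = (1.055e-34 J·s) / (2 × 3.900e-15 m)
Δp_min = 1.352e-20 kg·m/s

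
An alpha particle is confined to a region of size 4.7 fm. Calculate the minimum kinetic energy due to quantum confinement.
59.113 keV

Using the uncertainty principle:

1. Position uncertainty: Δx ≈ 4.700e-15 m
2. Minimum momentum uncertainty: Δp = ℏ/(2Δx) = 1.122e-20 kg·m/s
3. Minimum kinetic energy:
   KE = (Δp)²/(2m) = (1.122e-20)²/(2 × 6.645e-27 kg)
   KE = 9.471e-15 J = 59.113 keV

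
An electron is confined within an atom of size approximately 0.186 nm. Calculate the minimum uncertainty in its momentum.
2.835 × 10^-25 kg·m/s

Using the Heisenberg uncertainty principle:
ΔxΔp ≥ ℏ/2

With Δx ≈ L = 1.860e-10 m (the confinement size):
Δp_min = ℏ/(2Δx)
Δp_min = (1.055e-34 J·s) / (2 × 1.860e-10 m)
Δp_min = 2.835e-25 kg·m/s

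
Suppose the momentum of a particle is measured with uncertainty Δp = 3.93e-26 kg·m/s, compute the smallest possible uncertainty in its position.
1.342 nm

Using the Heisenberg uncertainty principle:
ΔxΔp ≥ ℏ/2

The minimum uncertainty in position is:
Δx_min = ℏ/(2Δp)
Δx_min = (1.055e-34 J·s) / (2 × 3.930e-26 kg·m/s)
Δx_min = 1.342e-09 m = 1.342 nm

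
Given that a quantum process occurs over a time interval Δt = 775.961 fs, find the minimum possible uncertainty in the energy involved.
424.127 μeV

Using the energy-time uncertainty principle:
ΔEΔt ≥ ℏ/2

The minimum uncertainty in energy is:
ΔE_min = ℏ/(2Δt)
ΔE_min = (1.055e-34 J·s) / (2 × 7.760e-13 s)
ΔE_min = 6.795e-23 J = 424.127 μeV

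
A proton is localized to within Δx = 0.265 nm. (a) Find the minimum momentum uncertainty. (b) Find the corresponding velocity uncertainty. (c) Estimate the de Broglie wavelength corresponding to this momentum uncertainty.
(a) Δp_min = 1.990 × 10^-25 kg·m/s
(b) Δv_min = 118.960 m/s
(c) λ_dB = 3.330 nm

Step-by-step:

(a) From the uncertainty principle:
Δp_min = ℏ/(2Δx) = (1.055e-34 J·s)/(2 × 2.650e-10 m) = 1.990e-25 kg·m/s

(b) The velocity uncertainty:
Δv = Δp/m = (1.990e-25 kg·m/s)/(1.673e-27 kg) = 1.190e+02 m/s = 118.960 m/s

(c) The de Broglie wavelength for this momentum:
λ = h/p = (6.626e-34 J·s)/(1.990e-25 kg·m/s) = 3.330e-09 m = 3.330 nm

Note: The de Broglie wavelength is comparable to the localization size, as expected from wave-particle duality.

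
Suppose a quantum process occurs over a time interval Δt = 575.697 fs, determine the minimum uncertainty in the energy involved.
571.665 μeV

Using the energy-time uncertainty principle:
ΔEΔt ≥ ℏ/2

The minimum uncertainty in energy is:
ΔE_min = ℏ/(2Δt)
ΔE_min = (1.055e-34 J·s) / (2 × 5.757e-13 s)
ΔE_min = 9.159e-23 J = 571.665 μeV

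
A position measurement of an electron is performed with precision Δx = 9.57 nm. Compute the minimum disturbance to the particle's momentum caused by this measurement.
5.510 × 10^-27 kg·m/s

The uncertainty principle implies that measuring position disturbs momentum:
ΔxΔp ≥ ℏ/2

When we measure position with precision Δx, we necessarily introduce a momentum uncertainty:
Δp ≥ ℏ/(2Δx)
Δp_min = (1.055e-34 J·s) / (2 × 9.570e-09 m)
Δp_min = 5.510e-27 kg·m/s

The more precisely we measure position, the greater the momentum disturbance.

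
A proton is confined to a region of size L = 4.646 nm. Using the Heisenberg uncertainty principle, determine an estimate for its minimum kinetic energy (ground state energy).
240.323 neV

Using the uncertainty principle to estimate ground state energy:

1. The position uncertainty is approximately the confinement size:
   Δx ≈ L = 4.646e-09 m

2. From ΔxΔp ≥ ℏ/2, the minimum momentum uncertainty is:
   Δp ≈ ℏ/(2L) = 1.135e-26 kg·m/s

3. The kinetic energy is approximately:
   KE ≈ (Δp)²/(2m) = (1.135e-26)²/(2 × 1.673e-27 kg)
   KE ≈ 3.850e-26 J = 240.323 neV

This is an order-of-magnitude estimate of the ground state energy.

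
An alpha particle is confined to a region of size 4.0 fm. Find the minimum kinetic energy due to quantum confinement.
81.613 keV

Using the uncertainty principle:

1. Position uncertainty: Δx ≈ 4.000e-15 m
2. Minimum momentum uncertainty: Δp = ℏ/(2Δx) = 1.318e-20 kg·m/s
3. Minimum kinetic energy:
   KE = (Δp)²/(2m) = (1.318e-20)²/(2 × 6.645e-27 kg)
   KE = 1.308e-14 J = 81.613 keV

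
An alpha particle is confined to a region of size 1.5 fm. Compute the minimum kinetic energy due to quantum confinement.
580.359 keV

Using the uncertainty principle:

1. Position uncertainty: Δx ≈ 1.500e-15 m
2. Minimum momentum uncertainty: Δp = ℏ/(2Δx) = 3.515e-20 kg·m/s
3. Minimum kinetic energy:
   KE = (Δp)²/(2m) = (3.515e-20)²/(2 × 6.645e-27 kg)
   KE = 9.298e-14 J = 580.359 keV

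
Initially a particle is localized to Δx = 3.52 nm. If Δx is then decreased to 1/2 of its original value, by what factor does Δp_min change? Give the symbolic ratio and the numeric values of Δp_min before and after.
Original Δp_min = 1.498 × 10^-26 kg·m/s; new Δp'_min = 2.996 × 10^-26 kg·m/s; ratio Δp'_min/Δp_min = 2.

From the uncertainty principle ΔxΔp ≥ ℏ/2, the minimum momentum uncertainty is Δp_min = ℏ/(2Δx).

Original (Δx = 3.52 nm = 3.520e-09 m):
Δp_min = (1.055e-34 J·s)/(2 × 3.520e-09 m) = 1.498e-26 kg·m/s

When Δx → (1/2)Δx:
Δp'_min = ℏ/(2 × (1/2)Δx) = 2 × ℏ/(2Δx) = 2 × Δp_min
Δp'_min = 2 × 1.498e-26 kg·m/s = 2.996e-26 kg·m/s

Since Δp_min ∝ 1/Δx, when Δx is decreased to 1/2 of its original value, Δp_min increases to 2 times its original value.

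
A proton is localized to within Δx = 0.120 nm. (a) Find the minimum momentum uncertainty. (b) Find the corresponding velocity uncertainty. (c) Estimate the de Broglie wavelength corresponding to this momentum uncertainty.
(a) Δp_min = 4.394 × 10^-25 kg·m/s
(b) Δv_min = 262.704 m/s
(c) λ_dB = 1.508 nm

Step-by-step:

(a) From the uncertainty principle:
Δp_min = ℏ/(2Δx) = (1.055e-34 J·s)/(2 × 1.200e-10 m) = 4.394e-25 kg·m/s

(b) The velocity uncertainty:
Δv = Δp/m = (4.394e-25 kg·m/s)/(1.673e-27 kg) = 2.627e+02 m/s = 262.704 m/s

(c) The de Broglie wavelength for this momentum:
λ = h/p = (6.626e-34 J·s)/(4.394e-25 kg·m/s) = 1.508e-09 m = 1.508 nm

Note: The de Broglie wavelength is comparable to the localization size, as expected from wave-particle duality.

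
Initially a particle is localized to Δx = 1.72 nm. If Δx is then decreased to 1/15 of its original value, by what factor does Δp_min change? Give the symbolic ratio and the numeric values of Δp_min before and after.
Original Δp_min = 3.066 × 10^-26 kg·m/s; new Δp'_min = 4.598 × 10^-25 kg·m/s; ratio Δp'_min/Δp_min = 15.

From the uncertainty principle ΔxΔp ≥ ℏ/2, the minimum momentum uncertainty is Δp_min = ℏ/(2Δx).

Original (Δx = 1.72 nm = 1.720e-09 m):
Δp_min = (1.055e-34 J·s)/(2 × 1.720e-09 m) = 3.066e-26 kg·m/s

When Δx → (1/15)Δx:
Δp'_min = ℏ/(2 × (1/15)Δx) = 15 × ℏ/(2Δx) = 15 × Δp_min
Δp'_min = 15 × 3.066e-26 kg·m/s = 4.598e-25 kg·m/s

Since Δp_min ∝ 1/Δx, when Δx is decreased to 1/15 of its original value, Δp_min increases to 15 times its original value.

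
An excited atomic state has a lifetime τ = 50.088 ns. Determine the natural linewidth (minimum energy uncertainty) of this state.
6.571 neV

Using the energy-time uncertainty principle:
ΔEΔt ≥ ℏ/2

The lifetime τ represents the time uncertainty Δt.
The natural linewidth (minimum energy uncertainty) is:

ΔE = ℏ/(2τ)
ΔE = (1.055e-34 J·s) / (2 × 5.009e-08 s)
ΔE = 1.053e-27 J = 6.571 neV

This natural linewidth limits the precision of spectroscopic measurements.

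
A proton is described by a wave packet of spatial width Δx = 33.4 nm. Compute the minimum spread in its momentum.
1.579 × 10^-27 kg·m/s

For a wave packet, the spatial width Δx and momentum spread Δp are related by the uncertainty principle:
ΔxΔp ≥ ℏ/2

The minimum momentum spread is:
Δp_min = ℏ/(2Δx)
Δp_min = (1.055e-34 J·s) / (2 × 3.340e-08 m)
Δp_min = 1.579e-27 kg·m/s

A wave packet cannot have both a well-defined position and well-defined momentum.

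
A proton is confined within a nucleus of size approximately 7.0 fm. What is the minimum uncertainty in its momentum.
7.533 × 10^-21 kg·m/s

Using the Heisenberg uncertainty principle:
ΔxΔp ≥ ℏ/2

With Δx ≈ L = 7.000e-15 m (the confinement size):
Δp_min = ℏ/(2Δx)
Δp_min = (1.055e-34 J·s) / (2 × 7.000e-15 m)
Δp_min = 7.533e-21 kg·m/s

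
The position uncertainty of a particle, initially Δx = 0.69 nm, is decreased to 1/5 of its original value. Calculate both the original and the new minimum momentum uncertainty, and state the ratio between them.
Original Δp_min = 7.642 × 10^-26 kg·m/s; new Δp'_min = 3.821 × 10^-25 kg·m/s; ratio Δp'_min/Δp_min = 5.

From the uncertainty principle ΔxΔp ≥ ℏ/2, the minimum momentum uncertainty is Δp_min = ℏ/(2Δx).

Original (Δx = 0.69 nm = 6.900e-10 m):
Δp_min = (1.055e-34 J·s)/(2 × 6.900e-10 m) = 7.642e-26 kg·m/s

When Δx → (1/5)Δx:
Δp'_min = ℏ/(2 × (1/5)Δx) = 5 × ℏ/(2Δx) = 5 × Δp_min
Δp'_min = 5 × 7.642e-26 kg·m/s = 3.821e-25 kg·m/s

Since Δp_min ∝ 1/Δx, when Δx is decreased to 1/5 of its original value, Δp_min increases to 5 times its original value.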